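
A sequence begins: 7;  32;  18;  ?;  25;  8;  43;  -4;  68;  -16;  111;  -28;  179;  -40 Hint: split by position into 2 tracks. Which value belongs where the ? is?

20

The terms cycle through 2 interleaved subsequences.
Track A: 7, 18, 25, 43, 68, 111, 179 (Fibonacci-style (each term is the sum of the two before it)).
Track B: 32, ?, 8, -4, -16, -28, -40 (arithmetic, step −12).
Filling track B at index 2 by its rule yields 20.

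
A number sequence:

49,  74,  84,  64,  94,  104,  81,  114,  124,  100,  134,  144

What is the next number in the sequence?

121

Positions follow the repeating pattern ABB; grouping by letter gives 2 tracks.
Track A: 49, 64, 81, 100. The squares 7², 8², 9², ….
Track B: 74, 84, 94, 104, 114, 124, 134, 144. Arithmetic with common difference +10.
Position 13 → track A, term 5 = 121.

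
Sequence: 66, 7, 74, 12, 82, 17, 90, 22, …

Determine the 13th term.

Split by position mod 2 into 2 tracks.
Stream A = 66, 74, 82, 90: arithmetic, step +8.
Stream B = 7, 12, 17, 22: adding 5 each time.
Term 13 comes from stream A (its 7th entry): 114.

114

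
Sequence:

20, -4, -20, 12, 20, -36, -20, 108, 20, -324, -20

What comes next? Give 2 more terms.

972, 20

Split by position mod 2 into 2 tracks.
Stream A is 20, -20, 20, -20, 20, -20, which is alternating ±20.
Stream B is -4, 12, -36, 108, -324, which is multiplying by -3 each time.
Term 12 comes from stream B (its 6th entry): 972.
The 13th slot belongs to stream A; its 7th term is 20.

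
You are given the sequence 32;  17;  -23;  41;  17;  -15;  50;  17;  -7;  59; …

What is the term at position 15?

9

Split by position mod 3 into 3 tracks.
Track A = 32, 41, 50, 59: arithmetic, step +9.
Track B = 17, 17, 17: always 17.
Track C = -23, -15, -7: linear: a_n = -31 + 8·n.
Term 15 comes from track C (its 5th entry): 9.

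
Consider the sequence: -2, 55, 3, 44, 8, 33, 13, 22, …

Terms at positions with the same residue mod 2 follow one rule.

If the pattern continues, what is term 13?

Odd-indexed and even-indexed terms follow separate rules.
Subsequence A is -2, 3, 8, 13, which is arithmetic, step +5.
Subsequence B is 55, 44, 33, 22, which is linear: a_n = 66 − 11·n.
Position 13 falls in subsequence A as its term 7, giving 28.

28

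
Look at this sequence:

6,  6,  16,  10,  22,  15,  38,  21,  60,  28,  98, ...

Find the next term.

Split by position mod 2 into 2 tracks.
Track A: 6, 16, 22, 38, 60, 98 — each term equals the sum of the previous two.
Track B: 6, 10, 15, 21, 28 — the triangular numbers T_3, T_4, ….
The 12th slot belongs to track B; its 6th term is 36.

36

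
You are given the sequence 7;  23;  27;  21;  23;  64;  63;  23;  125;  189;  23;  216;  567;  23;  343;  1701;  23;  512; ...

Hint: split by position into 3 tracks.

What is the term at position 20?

Split by position mod 3: positions 1, 4, 7, … form one track, and each other residue class forms its own.
Track A = 7, 21, 63, 189, 567, 1701: a geometric progression (common ratio 3).
Track B = 23, 23, 23, 23, 23, 23: always 23.
Track C = 27, 64, 125, 216, 343, 512: consecutive cubes n³ from n = 3.
Position 20 falls in track B as its term 7, giving 23.

23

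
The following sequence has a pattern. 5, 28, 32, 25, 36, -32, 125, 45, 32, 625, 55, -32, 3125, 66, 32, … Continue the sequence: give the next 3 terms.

The terms cycle through 3 interleaved subsequences.
Track A: 5, 25, 125, 625, 3125 — powers of 5.
Track B: 28, 36, 45, 55, 66 — the triangular numbers T_7, T_8, ….
Track C: 32, -32, 32, -32, 32 — oscillating between 32 and -32.
Position 16 → track A, term 6 = 15625.
Term 17 comes from track B (its 6th entry): 78.
Position 18 falls in track C as its term 6, giving -32.

15625, 78, -32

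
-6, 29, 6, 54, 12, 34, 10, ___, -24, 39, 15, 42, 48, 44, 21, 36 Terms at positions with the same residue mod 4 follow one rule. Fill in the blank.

Read the sequence 4 terms at a time; column i is its own pattern.
Subsequence A: -6, 12, -24, 48 — a geometric progression (common ratio -2).
Subsequence B: 29, 34, 39, 44 — linear: a_n = 24 + 5·n.
Subsequence C: 6, 10, 15, 21 — the triangular numbers T_3, T_4, ….
Subsequence D: 54, ?, 42, 36 — arithmetic, step −6.
Subsequence D's pattern makes the blank 48.

48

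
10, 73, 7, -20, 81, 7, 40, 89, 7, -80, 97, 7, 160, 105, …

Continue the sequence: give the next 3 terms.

7, -320, 113

Split by position mod 3 into 3 tracks.
Subsequence A: 10, -20, 40, -80, 160 — geometric with ratio -2.
Subsequence B: 73, 81, 89, 97, 105 — arithmetic with common difference +8.
Subsequence C: 7, 7, 7, 7 — always 7.
Position 15 → subsequence C, term 5 = 7.
The 16th slot belongs to subsequence A; its 6th term is -320.
Position 17 → subsequence B, term 6 = 113.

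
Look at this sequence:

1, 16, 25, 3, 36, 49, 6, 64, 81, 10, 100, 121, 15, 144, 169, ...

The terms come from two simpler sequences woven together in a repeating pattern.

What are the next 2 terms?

The slot pattern repeats as ABB (period 3), so there are 2 interleaved tracks.
Track A: 1, 3, 6, 10, 15 (triangular numbers starting at T_1).
Track B: 16, 25, 36, 49, 64, 81, 100, 121, 144, 169 (perfect squares starting at 4²).
The 16th slot belongs to track A; its 6th term is 21.
Position 17 falls in track B as its term 11, giving 196.

21, 196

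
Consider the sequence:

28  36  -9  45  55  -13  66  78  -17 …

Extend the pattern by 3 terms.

Positions follow the repeating pattern AAB; grouping by letter gives 2 tracks.
Stream A: 28, 36, 45, 55, 66, 78 (triangular numbers starting at T_7).
Stream B: -9, -13, -17 (arithmetic, step −4).
Position 10 → stream A, term 7 = 91.
Position 11 falls in stream A as its term 8, giving 105.
Position 12 falls in stream B as its term 4, giving -21.

91, 105, -21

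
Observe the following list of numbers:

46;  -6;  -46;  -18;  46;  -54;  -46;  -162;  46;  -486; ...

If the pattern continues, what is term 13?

46

Taking every 2nd term gives 2 separate tracks.
Subsequence A is 46, -46, 46, -46, 46, which is alternating ±46.
Subsequence B is -6, -18, -54, -162, -486, which is geometric, ×3 each step.
The 13th slot belongs to subsequence A; its 7th term is 46.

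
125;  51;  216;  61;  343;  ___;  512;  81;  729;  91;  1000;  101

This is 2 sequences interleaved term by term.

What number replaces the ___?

71

Taking every 2nd term gives 2 separate tracks.
Track A: 125, 216, 343, 512, 729, 1000 (perfect cubes starting at 5³).
Track B: 51, 61, ?, 81, 91, 101 (adding 10 each time).
So the missing entry in track B is 71.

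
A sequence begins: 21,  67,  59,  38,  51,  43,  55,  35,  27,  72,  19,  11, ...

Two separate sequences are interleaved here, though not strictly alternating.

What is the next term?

89

Reading positions in blocks of 3 reveals the pattern ABB — 2 tracks woven together.
Subsequence A: 21, 38, 55, 72. Linear: a_n = 4 + 17·n.
Subsequence B: 67, 59, 51, 43, 35, 27, 19, 11. Subtracting 8 each time.
Position 13 → subsequence A, term 5 = 89.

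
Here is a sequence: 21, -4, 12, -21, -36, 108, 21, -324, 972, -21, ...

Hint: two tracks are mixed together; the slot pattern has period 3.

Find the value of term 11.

-2916

Positions follow the repeating pattern ABB; grouping by letter gives 2 tracks.
Subsequence A = 21, -21, 21, -21: oscillating between 21 and -21.
Subsequence B = -4, 12, -36, 108, -324, 972: a geometric progression (common ratio -3).
Position 11 falls in subsequence B as its term 7, giving -2916.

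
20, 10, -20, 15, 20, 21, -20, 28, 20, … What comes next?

Split by position mod 2 into 2 tracks.
Subsequence A is 20, -20, 20, -20, 20, which is alternating ±20.
Subsequence B is 10, 15, 21, 28, which is triangular numbers n(n+1)/2 for n = 4, 5, ….
Position 10 falls in subsequence B as its term 5, giving 36.

36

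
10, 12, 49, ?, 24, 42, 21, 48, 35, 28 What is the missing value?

15

Split by position mod 3 into 3 tracks.
Subsequence A is 10, ?, 21, 28, which is the triangular numbers T_4, T_5, ….
Subsequence B is 12, 24, 48, which is multiplying by 2 each time.
Subsequence C is 49, 42, 35, which is arithmetic, step −7.
So the missing entry in subsequence A is 15.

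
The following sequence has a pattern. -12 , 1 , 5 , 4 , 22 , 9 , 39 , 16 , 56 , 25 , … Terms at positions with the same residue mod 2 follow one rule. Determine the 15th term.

107

Taking every 2nd term gives 2 separate tracks.
Track A: -12, 5, 22, 39, 56 — arithmetic, step +17.
Track B: 1, 4, 9, 16, 25 — the squares 1², 2², 3², ….
The 15th slot belongs to track A; its 8th term is 107.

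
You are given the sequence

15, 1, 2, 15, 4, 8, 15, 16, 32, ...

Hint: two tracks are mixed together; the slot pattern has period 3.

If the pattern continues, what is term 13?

The slot pattern repeats as ABB (period 3), so there are 2 interleaved tracks.
Subsequence A: 15, 15, 15 — the constant sequence 15.
Subsequence B: 1, 2, 4, 8, 16, 32 — successive powers of 2.
Position 13 → subsequence A, term 5 = 15.

15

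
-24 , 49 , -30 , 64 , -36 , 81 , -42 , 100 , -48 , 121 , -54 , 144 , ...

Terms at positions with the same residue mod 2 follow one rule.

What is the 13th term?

Split by position mod 2 into 2 tracks.
Subsequence A: -24, -30, -36, -42, -48, -54 — arithmetic, step −6.
Subsequence B: 49, 64, 81, 100, 121, 144 — perfect squares starting at 7².
Position 13 falls in subsequence A as its term 7, giving -60.

-60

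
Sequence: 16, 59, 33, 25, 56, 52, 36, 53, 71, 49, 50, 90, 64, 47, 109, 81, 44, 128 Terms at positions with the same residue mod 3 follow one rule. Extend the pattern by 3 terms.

Split by position mod 3: positions 1, 4, 7, … form one track, and each other residue class forms its own.
Stream A is 16, 25, 36, 49, 64, 81, which is perfect squares starting at 4².
Stream B is 59, 56, 53, 50, 47, 44, which is arithmetic with common difference −3.
Stream C is 33, 52, 71, 90, 109, 128, which is linear: a_n = 14 + 19·n.
Position 19 → stream A, term 7 = 100.
Position 20 → stream B, term 7 = 41.
Position 21 → stream C, term 7 = 147.

100, 41, 147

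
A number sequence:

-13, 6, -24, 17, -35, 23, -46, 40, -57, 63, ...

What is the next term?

-68

Positions 1, 3, 5, … form one subsequence and positions 2, 4, 6, … form another.
Track A: -13, -24, -35, -46, -57 (subtracting 11 each time).
Track B: 6, 17, 23, 40, 63 (Fibonacci-style (each term is the sum of the two before it)).
Position 11 → track A, term 6 = -68.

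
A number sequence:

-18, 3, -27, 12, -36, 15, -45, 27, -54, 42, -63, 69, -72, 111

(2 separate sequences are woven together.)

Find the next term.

-81

Taking every 2nd term gives 2 separate tracks.
Track A: -18, -27, -36, -45, -54, -63, -72 — linear: a_n = -9 − 9·n.
Track B: 3, 12, 15, 27, 42, 69, 111 — each term equals the sum of the previous two.
Position 15 falls in track A as its term 8, giving -81.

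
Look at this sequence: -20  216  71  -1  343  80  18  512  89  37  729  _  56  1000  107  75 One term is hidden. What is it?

The terms cycle through 3 interleaved subsequences.
Track A: -20, -1, 18, 37, 56, 75 (adding 19 each time).
Track B: 216, 343, 512, 729, 1000 (perfect cubes starting at 6³).
Track C: 71, 80, 89, ?, 107 (arithmetic, step +9).
The gap is track C's term 4; the rule gives 98.

98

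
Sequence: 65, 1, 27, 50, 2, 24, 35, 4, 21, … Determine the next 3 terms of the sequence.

20, 8, 18

The terms cycle through 3 interleaved subsequences.
Track A is 65, 50, 35, which is subtracting 15 each time.
Track B is 1, 2, 4, which is multiplying by 2 each time.
Track C is 27, 24, 21, which is subtracting 3 each time.
Position 10 falls in track A as its term 4, giving 20.
Position 11 falls in track B as its term 4, giving 8.
Position 12 → track C, term 4 = 18.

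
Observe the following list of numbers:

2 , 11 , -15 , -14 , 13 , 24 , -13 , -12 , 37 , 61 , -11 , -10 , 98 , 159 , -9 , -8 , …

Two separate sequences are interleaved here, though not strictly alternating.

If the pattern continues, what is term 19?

Reading positions in blocks of 4 reveals the pattern AABB — 2 tracks woven together.
Subsequence A: 2, 11, 13, 24, 37, 61, 98, 159 (a Fibonacci-like recurrence a_n = a_{n-1} + a_{n-2}).
Subsequence B: -15, -14, -13, -12, -11, -10, -9, -8 (arithmetic, step +1).
The 19th slot belongs to subsequence B; its 9th term is -7.

-7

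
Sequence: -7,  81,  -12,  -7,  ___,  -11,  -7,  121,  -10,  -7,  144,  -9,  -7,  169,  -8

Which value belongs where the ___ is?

100

The terms cycle through 3 interleaved subsequences.
Track A: -7, -7, -7, -7, -7 — always -7.
Track B: 81, ?, 121, 144, 169 — perfect squares starting at 9².
Track C: -12, -11, -10, -9, -8 — arithmetic with common difference +1.
So the missing entry in track B is 100.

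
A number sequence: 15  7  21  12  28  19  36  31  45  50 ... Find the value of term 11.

Positions 1, 3, 5, … form one subsequence and positions 2, 4, 6, … form another.
Stream A: 15, 21, 28, 36, 45 (triangular numbers n(n+1)/2 for n = 5, 6, …).
Stream B: 7, 12, 19, 31, 50 (Fibonacci-style (each term is the sum of the two before it)).
Position 11 falls in stream A as its term 6, giving 55.

55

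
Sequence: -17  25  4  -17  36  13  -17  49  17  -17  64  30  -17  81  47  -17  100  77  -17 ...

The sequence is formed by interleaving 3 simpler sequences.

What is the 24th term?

Taking every 3rd term gives 3 separate tracks.
Track A: -17, -17, -17, -17, -17, -17, -17. The constant sequence -17.
Track B: 25, 36, 49, 64, 81, 100. The squares 5², 6², 7², ….
Track C: 4, 13, 17, 30, 47, 77. Fibonacci-style (each term is the sum of the two before it).
Position 24 → track C, term 8 = 201.

201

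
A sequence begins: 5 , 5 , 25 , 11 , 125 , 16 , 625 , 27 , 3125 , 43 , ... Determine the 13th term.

The terms cycle through 2 interleaved subsequences.
Track A is 5, 25, 125, 625, 3125, which is powers of 5.
Track B is 5, 11, 16, 27, 43, which is Fibonacci-style (each term is the sum of the two before it).
Position 13 falls in track A as its term 7, giving 78125.

78125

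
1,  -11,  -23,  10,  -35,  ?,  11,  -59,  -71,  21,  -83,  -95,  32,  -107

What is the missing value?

The slot pattern repeats as ABB (period 3), so there are 2 interleaved tracks.
Stream A: 1, 10, 11, 21, 32 (a Fibonacci-like recurrence a_n = a_{n-1} + a_{n-2}).
Stream B: -11, -23, -35, ?, -59, -71, -83, -95, -107 (linear: a_n = 1 − 12·n).
Stream B's pattern makes the blank -47.

-47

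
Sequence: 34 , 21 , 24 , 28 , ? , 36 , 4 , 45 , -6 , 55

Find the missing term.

The terms cycle through 2 interleaved subsequences.
Track A: 34, 24, ?, 4, -6. Subtracting 10 each time.
Track B: 21, 28, 36, 45, 55. The triangular numbers T_6, T_7, ….
Track A's pattern makes the blank 14.

14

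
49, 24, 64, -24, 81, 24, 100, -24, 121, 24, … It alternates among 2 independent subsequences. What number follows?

144

Taking every 2nd term gives 2 separate tracks.
Stream A: 49, 64, 81, 100, 121 — the squares 7², 8², 9², ….
Stream B: 24, -24, 24, -24, 24 — oscillating between 24 and -24.
Position 11 falls in stream A as its term 6, giving 144.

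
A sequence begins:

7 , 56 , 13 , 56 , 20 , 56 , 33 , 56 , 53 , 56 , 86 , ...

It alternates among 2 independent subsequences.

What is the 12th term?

56

Split by position mod 2 into 2 tracks.
Track A = 7, 13, 20, 33, 53, 86: a Fibonacci-like recurrence a_n = a_{n-1} + a_{n-2}.
Track B = 56, 56, 56, 56, 56: constant 56.
Position 12 falls in track B as its term 6, giving 56.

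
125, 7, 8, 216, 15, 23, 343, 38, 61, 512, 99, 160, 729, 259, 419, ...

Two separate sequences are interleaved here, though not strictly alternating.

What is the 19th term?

1331

Reading positions in blocks of 3 reveals the pattern ABB — 2 tracks woven together.
Subsequence A is 125, 216, 343, 512, 729, which is perfect cubes starting at 5³.
Subsequence B is 7, 8, 15, 23, 38, 61, 99, 160, 259, 419, which is Fibonacci-style (each term is the sum of the two before it).
The 19th slot belongs to subsequence A; its 7th term is 1331.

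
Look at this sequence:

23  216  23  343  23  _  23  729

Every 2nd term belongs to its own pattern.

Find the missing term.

512

Taking every 2nd term gives 2 separate tracks.
Subsequence A: 23, 23, 23, 23. Constant 23.
Subsequence B: 216, 343, ?, 729. The cubes 6³, 7³, 8³, ….
The gap is subsequence B's term 3; the rule gives 512.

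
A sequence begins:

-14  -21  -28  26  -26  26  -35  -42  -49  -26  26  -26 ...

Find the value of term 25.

-98

Positions follow the repeating pattern AAABBB; grouping by letter gives 2 tracks.
Track A: -14, -21, -28, -35, -42, -49. Subtracting 7 each time.
Track B: 26, -26, 26, -26, 26, -26. The oscillation 26·(−1)^(n+1).
The 25th slot belongs to track A; its 13th term is -98.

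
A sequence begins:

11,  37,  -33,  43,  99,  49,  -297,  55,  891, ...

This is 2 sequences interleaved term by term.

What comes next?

61

Split by position mod 2 into 2 tracks.
Track A = 11, -33, 99, -297, 891: a geometric progression (common ratio -3).
Track B = 37, 43, 49, 55: arithmetic, step +6.
The 10th slot belongs to track B; its 5th term is 61.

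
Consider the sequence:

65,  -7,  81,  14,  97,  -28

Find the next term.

113

Odd-indexed and even-indexed terms follow separate rules.
Track A is 65, 81, 97, which is arithmetic with common difference +16.
Track B is -7, 14, -28, which is geometric, ×-2 each step.
Position 7 falls in track A as its term 4, giving 113.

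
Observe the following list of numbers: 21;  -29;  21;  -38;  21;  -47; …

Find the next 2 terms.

21, -56

The terms cycle through 2 interleaved subsequences.
Track A: 21, 21, 21 — always 21.
Track B: -29, -38, -47 — arithmetic with common difference −9.
Position 7 falls in track A as its term 4, giving 21.
The 8th slot belongs to track B; its 4th term is -56.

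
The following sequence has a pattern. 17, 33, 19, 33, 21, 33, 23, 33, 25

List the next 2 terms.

33, 27

Odd-indexed and even-indexed terms follow separate rules.
Track A = 17, 19, 21, 23, 25: linear: a_n = 15 + 2·n.
Track B = 33, 33, 33, 33: always 33.
Position 10 falls in track B as its term 5, giving 33.
The 11th slot belongs to track A; its 6th term is 27.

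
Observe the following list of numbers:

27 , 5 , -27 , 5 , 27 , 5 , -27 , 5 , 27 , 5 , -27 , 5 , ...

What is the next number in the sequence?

27

Odd-indexed and even-indexed terms follow separate rules.
Track A is 27, -27, 27, -27, 27, -27, which is the oscillation 27·(−1)^(n+1).
Track B is 5, 5, 5, 5, 5, 5, which is the constant sequence 5.
Position 13 → track A, term 7 = 27.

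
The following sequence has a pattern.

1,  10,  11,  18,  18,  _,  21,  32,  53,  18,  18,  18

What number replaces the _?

18

Positions follow the repeating pattern AAABBB; grouping by letter gives 2 tracks.
Stream A: 1, 10, 11, 21, 32, 53 — each term equals the sum of the previous two.
Stream B: 18, 18, ?, 18, 18, 18 — constant 18.
Filling stream B at index 3 by its rule yields 18.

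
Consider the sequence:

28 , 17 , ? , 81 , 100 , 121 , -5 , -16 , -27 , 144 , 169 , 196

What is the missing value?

The slot pattern repeats as AAABBB (period 6), so there are 2 interleaved tracks.
Stream A is 28, 17, ?, -5, -16, -27, which is linear: a_n = 39 − 11·n.
Stream B is 81, 100, 121, 144, 169, 196, which is the squares 9², 10², 11², ….
The gap is stream A's term 3; the rule gives 6.

6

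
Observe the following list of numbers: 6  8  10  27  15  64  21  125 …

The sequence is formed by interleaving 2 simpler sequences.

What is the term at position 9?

28

Split by position mod 2 into 2 tracks.
Track A: 6, 10, 15, 21 (triangular numbers n(n+1)/2 for n = 3, 4, …).
Track B: 8, 27, 64, 125 (the cubes 2³, 3³, 4³, …).
The 9th slot belongs to track A; its 5th term is 28.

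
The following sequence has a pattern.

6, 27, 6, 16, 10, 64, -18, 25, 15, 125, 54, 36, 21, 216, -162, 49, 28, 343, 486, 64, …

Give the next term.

36

Split by position mod 4 into 4 tracks.
Track A: 6, 10, 15, 21, 28 — the triangular numbers T_3, T_4, ….
Track B: 27, 64, 125, 216, 343 — perfect cubes starting at 3³.
Track C: 6, -18, 54, -162, 486 — geometric, ×-3 each step.
Track D: 16, 25, 36, 49, 64 — perfect squares starting at 4².
Term 21 comes from track A (its 6th entry): 36.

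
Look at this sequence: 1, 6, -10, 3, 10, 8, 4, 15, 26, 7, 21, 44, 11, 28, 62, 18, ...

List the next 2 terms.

Taking every 3rd term gives 3 separate tracks.
Track A is 1, 3, 4, 7, 11, 18, which is each term equals the sum of the previous two.
Track B is 6, 10, 15, 21, 28, which is the triangular numbers T_3, T_4, ….
Track C is -10, 8, 26, 44, 62, which is linear: a_n = -28 + 18·n.
Position 17 → track B, term 6 = 36.
Position 18 falls in track C as its term 6, giving 80.

36, 80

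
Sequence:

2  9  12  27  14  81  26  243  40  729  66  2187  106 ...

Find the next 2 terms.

Positions 1, 3, 5, … form one subsequence and positions 2, 4, 6, … form another.
Track A: 2, 12, 14, 26, 40, 66, 106 (Fibonacci-style (each term is the sum of the two before it)).
Track B: 9, 27, 81, 243, 729, 2187 (geometric with ratio 3).
The 14th slot belongs to track B; its 7th term is 6561.
Term 15 comes from track A (its 8th entry): 172.

6561, 172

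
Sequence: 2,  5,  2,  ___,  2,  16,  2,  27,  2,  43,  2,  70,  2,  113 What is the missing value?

11

Positions 1, 3, 5, … form one subsequence and positions 2, 4, 6, … form another.
Subsequence A: 2, 2, 2, 2, 2, 2, 2. Constant 2.
Subsequence B: 5, ?, 16, 27, 43, 70, 113. Fibonacci-style (each term is the sum of the two before it).
The gap is subsequence B's term 2; the rule gives 11.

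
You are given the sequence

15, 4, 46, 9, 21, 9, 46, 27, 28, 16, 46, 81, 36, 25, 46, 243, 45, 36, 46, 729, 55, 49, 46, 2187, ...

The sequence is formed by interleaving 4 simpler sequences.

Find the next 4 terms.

Split by position mod 4 into 4 tracks.
Subsequence A: 15, 21, 28, 36, 45, 55 — the triangular numbers T_5, T_6, ….
Subsequence B: 4, 9, 16, 25, 36, 49 — consecutive squares n² from n = 2.
Subsequence C: 46, 46, 46, 46, 46, 46 — always 46.
Subsequence D: 9, 27, 81, 243, 729, 2187 — powers of 3.
Term 25 comes from subsequence A (its 7th entry): 66.
Position 26 → subsequence B, term 7 = 64.
Position 27 falls in subsequence C as its term 7, giving 46.
Position 28 → subsequence D, term 7 = 6561.

66, 64, 46, 6561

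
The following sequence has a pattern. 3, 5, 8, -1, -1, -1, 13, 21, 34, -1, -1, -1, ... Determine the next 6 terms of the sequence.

Positions follow the repeating pattern AAABBB; grouping by letter gives 2 tracks.
Track A is 3, 5, 8, 13, 21, 34, which is a Fibonacci-like recurrence a_n = a_{n-1} + a_{n-2}.
Track B is -1, -1, -1, -1, -1, -1, which is the constant sequence -1.
The 13th slot belongs to track A; its 7th term is 55.
Term 14 comes from track A (its 8th entry): 89.
Position 15 → track A, term 9 = 144.
Position 16 → track B, term 7 = -1.
Term 17 comes from track B (its 8th entry): -1.
Term 18 comes from track B (its 9th entry): -1.

55, 89, 144, -1, -1, -1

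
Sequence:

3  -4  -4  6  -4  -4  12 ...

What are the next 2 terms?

Positions follow the repeating pattern ABB; grouping by letter gives 2 tracks.
Stream A: 3, 6, 12 (geometric with ratio 2).
Stream B: -4, -4, -4, -4 (always -4).
Position 8 → stream B, term 5 = -4.
Position 9 falls in stream B as its term 6, giving -4.

-4, -4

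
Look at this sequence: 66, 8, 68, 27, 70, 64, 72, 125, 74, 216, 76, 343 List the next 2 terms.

Taking every 2nd term gives 2 separate tracks.
Subsequence A is 66, 68, 70, 72, 74, 76, which is linear: a_n = 64 + 2·n.
Subsequence B is 8, 27, 64, 125, 216, 343, which is the cubes 2³, 3³, 4³, ….
The 13th slot belongs to subsequence A; its 7th term is 78.
Position 14 → subsequence B, term 7 = 512.

78, 512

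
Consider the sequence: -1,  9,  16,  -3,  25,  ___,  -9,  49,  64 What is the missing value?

The slot pattern repeats as ABB (period 3), so there are 2 interleaved tracks.
Subsequence A = -1, -3, -9: multiplying by 3 each time.
Subsequence B = 9, 16, 25, ?, 49, 64: consecutive squares n² from n = 3.
The gap is subsequence B's term 4; the rule gives 36.

36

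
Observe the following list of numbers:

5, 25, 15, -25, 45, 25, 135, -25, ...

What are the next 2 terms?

The terms cycle through 2 interleaved subsequences.
Track A: 5, 15, 45, 135 — geometric with ratio 3.
Track B: 25, -25, 25, -25 — the oscillation 25·(−1)^(n+1).
Position 9 → track A, term 5 = 405.
Term 10 comes from track B (its 5th entry): 25.

405, 25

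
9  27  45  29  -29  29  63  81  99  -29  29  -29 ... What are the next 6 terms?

The slot pattern repeats as AAABBB (period 6), so there are 2 interleaved tracks.
Track A: 9, 27, 45, 63, 81, 99 (arithmetic with common difference +18).
Track B: 29, -29, 29, -29, 29, -29 (the oscillation 29·(−1)^(n+1)).
Position 13 falls in track A as its term 7, giving 117.
The 14th slot belongs to track A; its 8th term is 135.
The 15th slot belongs to track A; its 9th term is 153.
Position 16 → track B, term 7 = 29.
Position 17 falls in track B as its term 8, giving -29.
Position 18 → track B, term 9 = 29.

117, 135, 153, 29, -29, 29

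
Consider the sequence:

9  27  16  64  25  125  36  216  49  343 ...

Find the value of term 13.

81

The terms cycle through 2 interleaved subsequences.
Subsequence A = 9, 16, 25, 36, 49: perfect squares starting at 3².
Subsequence B = 27, 64, 125, 216, 343: the cubes 3³, 4³, 5³, ….
Position 13 → subsequence A, term 7 = 81.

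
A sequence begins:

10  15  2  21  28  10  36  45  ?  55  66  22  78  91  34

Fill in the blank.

12

Reading positions in blocks of 3 reveals the pattern AAB — 2 tracks woven together.
Track A: 10, 15, 21, 28, 36, 45, 55, 66, 78, 91 — triangular numbers starting at T_4.
Track B: 2, 10, ?, 22, 34 — Fibonacci-style (each term is the sum of the two before it).
The gap is track B's term 3; the rule gives 12.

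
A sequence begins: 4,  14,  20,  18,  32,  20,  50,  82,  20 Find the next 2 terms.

The slot pattern repeats as AAB (period 3), so there are 2 interleaved tracks.
Subsequence A: 4, 14, 18, 32, 50, 82. A Fibonacci-like recurrence a_n = a_{n-1} + a_{n-2}.
Subsequence B: 20, 20, 20. Always 20.
The 10th slot belongs to subsequence A; its 7th term is 132.
Term 11 comes from subsequence A (its 8th entry): 214.

132, 214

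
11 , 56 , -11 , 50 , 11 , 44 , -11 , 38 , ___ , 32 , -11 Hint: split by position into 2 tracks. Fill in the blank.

11

The terms cycle through 2 interleaved subsequences.
Subsequence A: 11, -11, 11, -11, ?, -11 — alternating ±11.
Subsequence B: 56, 50, 44, 38, 32 — subtracting 6 each time.
Subsequence A's pattern makes the blank 11.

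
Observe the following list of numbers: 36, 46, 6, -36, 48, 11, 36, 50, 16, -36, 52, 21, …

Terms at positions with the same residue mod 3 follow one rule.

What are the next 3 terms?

Read the sequence 3 terms at a time; column i is its own pattern.
Subsequence A: 36, -36, 36, -36. Alternating ±36.
Subsequence B: 46, 48, 50, 52. Adding 2 each time.
Subsequence C: 6, 11, 16, 21. Linear: a_n = 1 + 5·n.
Term 13 comes from subsequence A (its 5th entry): 36.
Position 14 → subsequence B, term 5 = 54.
Term 15 comes from subsequence C (its 5th entry): 26.

36, 54, 26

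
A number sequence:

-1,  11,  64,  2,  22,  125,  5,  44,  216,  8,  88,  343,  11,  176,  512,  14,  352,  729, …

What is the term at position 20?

Split by position mod 3: positions 1, 4, 7, … form one track, and each other residue class forms its own.
Track A is -1, 2, 5, 8, 11, 14, which is linear: a_n = -4 + 3·n.
Track B is 11, 22, 44, 88, 176, 352, which is geometric with ratio 2.
Track C is 64, 125, 216, 343, 512, 729, which is the cubes 4³, 5³, 6³, ….
Term 20 comes from track B (its 7th entry): 704.

704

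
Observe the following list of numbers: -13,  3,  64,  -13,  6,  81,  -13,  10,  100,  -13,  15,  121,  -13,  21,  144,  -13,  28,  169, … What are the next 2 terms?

The terms cycle through 3 interleaved subsequences.
Track A = -13, -13, -13, -13, -13, -13: always -13.
Track B = 3, 6, 10, 15, 21, 28: triangular numbers n(n+1)/2 for n = 2, 3, ….
Track C = 64, 81, 100, 121, 144, 169: consecutive squares n² from n = 8.
Term 19 comes from track A (its 7th entry): -13.
Position 20 falls in track B as its term 7, giving 36.

-13, 36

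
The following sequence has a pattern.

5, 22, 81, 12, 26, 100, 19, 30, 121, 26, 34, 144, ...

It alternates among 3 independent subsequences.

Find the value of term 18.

Split by position mod 3: positions 1, 4, 7, … form one track, and each other residue class forms its own.
Track A: 5, 12, 19, 26 (arithmetic, step +7).
Track B: 22, 26, 30, 34 (linear: a_n = 18 + 4·n).
Track C: 81, 100, 121, 144 (perfect squares starting at 9²).
Position 18 → track C, term 6 = 196.

196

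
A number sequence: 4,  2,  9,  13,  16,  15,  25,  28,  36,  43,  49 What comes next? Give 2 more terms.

Odd-indexed and even-indexed terms follow separate rules.
Track A is 4, 9, 16, 25, 36, 49, which is the squares 2², 3², 4², ….
Track B is 2, 13, 15, 28, 43, which is Fibonacci-style (each term is the sum of the two before it).
The 12th slot belongs to track B; its 6th term is 71.
The 13th slot belongs to track A; its 7th term is 64.

71, 64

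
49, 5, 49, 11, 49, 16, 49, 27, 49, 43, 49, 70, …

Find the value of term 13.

49

The terms cycle through 2 interleaved subsequences.
Track A: 49, 49, 49, 49, 49, 49. Always 49.
Track B: 5, 11, 16, 27, 43, 70. Fibonacci-style (each term is the sum of the two before it).
Position 13 falls in track A as its term 7, giving 49.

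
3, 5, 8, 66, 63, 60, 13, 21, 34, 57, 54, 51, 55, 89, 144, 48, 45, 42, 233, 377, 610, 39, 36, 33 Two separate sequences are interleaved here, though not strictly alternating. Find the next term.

Positions follow the repeating pattern AAABBB; grouping by letter gives 2 tracks.
Track A: 3, 5, 8, 13, 21, 34, 55, 89, 144, 233, 377, 610 (each term equals the sum of the previous two).
Track B: 66, 63, 60, 57, 54, 51, 48, 45, 42, 39, 36, 33 (linear: a_n = 69 − 3·n).
The 25th slot belongs to track A; its 13th term is 987.

987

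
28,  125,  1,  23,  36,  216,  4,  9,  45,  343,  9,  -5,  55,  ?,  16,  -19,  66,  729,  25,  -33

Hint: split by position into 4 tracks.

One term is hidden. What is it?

512

The terms cycle through 4 interleaved subsequences.
Stream A: 28, 36, 45, 55, 66 (triangular numbers n(n+1)/2 for n = 7, 8, …).
Stream B: 125, 216, 343, ?, 729 (consecutive cubes n³ from n = 5).
Stream C: 1, 4, 9, 16, 25 (the squares 1², 2², 3², …).
Stream D: 23, 9, -5, -19, -33 (arithmetic with common difference −14).
Filling stream B at index 4 by its rule yields 512.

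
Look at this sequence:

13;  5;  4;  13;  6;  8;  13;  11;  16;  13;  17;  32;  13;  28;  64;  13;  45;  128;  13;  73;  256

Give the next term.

Taking every 3rd term gives 3 separate tracks.
Subsequence A: 13, 13, 13, 13, 13, 13, 13. The constant sequence 13.
Subsequence B: 5, 6, 11, 17, 28, 45, 73. A Fibonacci-like recurrence a_n = a_{n-1} + a_{n-2}.
Subsequence C: 4, 8, 16, 32, 64, 128, 256. Geometric, ×2 each step.
Term 22 comes from subsequence A (its 8th entry): 13.

13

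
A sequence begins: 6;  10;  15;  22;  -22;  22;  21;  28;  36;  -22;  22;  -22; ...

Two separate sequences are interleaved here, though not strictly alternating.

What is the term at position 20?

91

Positions follow the repeating pattern AAABBB; grouping by letter gives 2 tracks.
Stream A = 6, 10, 15, 21, 28, 36: the triangular numbers T_3, T_4, ….
Stream B = 22, -22, 22, -22, 22, -22: the oscillation 22·(−1)^(n+1).
Position 20 → stream A, term 11 = 91.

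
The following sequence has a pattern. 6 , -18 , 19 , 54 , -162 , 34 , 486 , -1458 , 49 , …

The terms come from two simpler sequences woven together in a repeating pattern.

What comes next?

4374

Positions follow the repeating pattern AAB; grouping by letter gives 2 tracks.
Track A = 6, -18, 54, -162, 486, -1458: multiplying by -3 each time.
Track B = 19, 34, 49: arithmetic with common difference +15.
Term 10 comes from track A (its 7th entry): 4374.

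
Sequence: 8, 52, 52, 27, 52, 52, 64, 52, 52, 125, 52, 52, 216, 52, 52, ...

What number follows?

343

The slot pattern repeats as ABB (period 3), so there are 2 interleaved tracks.
Subsequence A: 8, 27, 64, 125, 216 (consecutive cubes n³ from n = 2).
Subsequence B: 52, 52, 52, 52, 52, 52, 52, 52, 52, 52 (constant 52).
Position 16 falls in subsequence A as its term 6, giving 343.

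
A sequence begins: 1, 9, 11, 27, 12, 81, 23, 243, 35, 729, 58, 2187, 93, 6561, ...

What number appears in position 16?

Positions 1, 3, 5, … form one subsequence and positions 2, 4, 6, … form another.
Stream A: 1, 11, 12, 23, 35, 58, 93. Each term equals the sum of the previous two.
Stream B: 9, 27, 81, 243, 729, 2187, 6561. Powers 3^2, 3^3, 3^4, ….
Position 16 → stream B, term 8 = 19683.

19683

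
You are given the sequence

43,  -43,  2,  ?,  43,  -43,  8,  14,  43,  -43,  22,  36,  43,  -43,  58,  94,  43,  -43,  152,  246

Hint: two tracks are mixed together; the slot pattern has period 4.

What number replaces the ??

6

The slot pattern repeats as AABB (period 4), so there are 2 interleaved tracks.
Stream A: 43, -43, 43, -43, 43, -43, 43, -43, 43, -43 (alternating ±43).
Stream B: 2, ?, 8, 14, 22, 36, 58, 94, 152, 246 (Fibonacci-style (each term is the sum of the two before it)).
The gap is stream B's term 2; the rule gives 6.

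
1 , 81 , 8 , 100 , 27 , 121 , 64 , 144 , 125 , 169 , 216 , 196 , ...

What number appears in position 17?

729

Odd-indexed and even-indexed terms follow separate rules.
Subsequence A: 1, 8, 27, 64, 125, 216 (the cubes 1³, 2³, 3³, …).
Subsequence B: 81, 100, 121, 144, 169, 196 (perfect squares starting at 9²).
Position 17 falls in subsequence A as its term 9, giving 729.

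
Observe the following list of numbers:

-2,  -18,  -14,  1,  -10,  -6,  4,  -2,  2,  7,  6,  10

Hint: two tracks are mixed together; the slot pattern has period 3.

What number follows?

Positions follow the repeating pattern ABB; grouping by letter gives 2 tracks.
Track A: -2, 1, 4, 7 — arithmetic, step +3.
Track B: -18, -14, -10, -6, -2, 2, 6, 10 — linear: a_n = -22 + 4·n.
The 13th slot belongs to track A; its 5th term is 10.

10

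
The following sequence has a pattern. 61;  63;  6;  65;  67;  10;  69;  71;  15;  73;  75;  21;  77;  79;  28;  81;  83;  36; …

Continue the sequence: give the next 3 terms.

The slot pattern repeats as AAB (period 3), so there are 2 interleaved tracks.
Track A: 61, 63, 65, 67, 69, 71, 73, 75, 77, 79, 81, 83. Arithmetic with common difference +2.
Track B: 6, 10, 15, 21, 28, 36. Triangular numbers n(n+1)/2 for n = 3, 4, ….
Position 19 falls in track A as its term 13, giving 85.
The 20th slot belongs to track A; its 14th term is 87.
Term 21 comes from track B (its 7th entry): 45.

85, 87, 45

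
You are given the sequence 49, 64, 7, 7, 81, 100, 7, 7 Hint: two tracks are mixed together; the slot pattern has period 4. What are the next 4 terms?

121, 144, 7, 7

Reading positions in blocks of 4 reveals the pattern AABB — 2 tracks woven together.
Stream A = 49, 64, 81, 100: consecutive squares n² from n = 7.
Stream B = 7, 7, 7, 7: constant 7.
Term 9 comes from stream A (its 5th entry): 121.
Position 10 → stream A, term 6 = 144.
Position 11 falls in stream B as its term 5, giving 7.
Position 12 → stream B, term 6 = 7.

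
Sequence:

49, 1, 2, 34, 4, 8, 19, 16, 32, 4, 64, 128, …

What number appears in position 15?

512

The slot pattern repeats as ABB (period 3), so there are 2 interleaved tracks.
Track A: 49, 34, 19, 4 — arithmetic with common difference −15.
Track B: 1, 2, 4, 8, 16, 32, 64, 128 — geometric, ×2 each step.
Position 15 → track B, term 10 = 512.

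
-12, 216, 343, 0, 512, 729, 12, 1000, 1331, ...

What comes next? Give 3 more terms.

24, 1728, 2197

Positions follow the repeating pattern ABB; grouping by letter gives 2 tracks.
Track A is -12, 0, 12, which is adding 12 each time.
Track B is 216, 343, 512, 729, 1000, 1331, which is perfect cubes starting at 6³.
Position 10 falls in track A as its term 4, giving 24.
Position 11 → track B, term 7 = 1728.
The 12th slot belongs to track B; its 8th term is 2197.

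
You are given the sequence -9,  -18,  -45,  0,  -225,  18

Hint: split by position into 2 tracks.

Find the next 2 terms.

Positions 1, 3, 5, … form one subsequence and positions 2, 4, 6, … form another.
Track A: -9, -45, -225 (multiplying by 5 each time).
Track B: -18, 0, 18 (arithmetic with common difference +18).
Term 7 comes from track A (its 4th entry): -1125.
The 8th slot belongs to track B; its 4th term is 36.

-1125, 36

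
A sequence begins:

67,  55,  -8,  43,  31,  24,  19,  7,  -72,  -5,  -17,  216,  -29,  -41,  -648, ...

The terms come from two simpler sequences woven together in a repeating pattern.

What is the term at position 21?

Reading positions in blocks of 3 reveals the pattern AAB — 2 tracks woven together.
Track A: 67, 55, 43, 31, 19, 7, -5, -17, -29, -41. Linear: a_n = 79 − 12·n.
Track B: -8, 24, -72, 216, -648. Geometric, ×-3 each step.
Position 21 → track B, term 7 = -5832.

-5832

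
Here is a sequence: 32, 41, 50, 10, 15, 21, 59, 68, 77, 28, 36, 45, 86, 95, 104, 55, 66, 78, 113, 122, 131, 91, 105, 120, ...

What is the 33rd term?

185

Positions follow the repeating pattern AAABBB; grouping by letter gives 2 tracks.
Track A: 32, 41, 50, 59, 68, 77, 86, 95, 104, 113, 122, 131 (arithmetic, step +9).
Track B: 10, 15, 21, 28, 36, 45, 55, 66, 78, 91, 105, 120 (triangular numbers starting at T_4).
The 33rd slot belongs to track A; its 18th term is 185.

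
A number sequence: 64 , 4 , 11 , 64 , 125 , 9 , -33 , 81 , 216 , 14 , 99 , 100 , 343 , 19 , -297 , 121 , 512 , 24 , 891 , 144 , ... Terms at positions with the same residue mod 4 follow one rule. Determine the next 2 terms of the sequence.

Split by position mod 4 into 4 tracks.
Stream A: 64, 125, 216, 343, 512 — consecutive cubes n³ from n = 4.
Stream B: 4, 9, 14, 19, 24 — arithmetic, step +5.
Stream C: 11, -33, 99, -297, 891 — multiplying by -3 each time.
Stream D: 64, 81, 100, 121, 144 — the squares 8², 9², 10², ….
The 21st slot belongs to stream A; its 6th term is 729.
Position 22 → stream B, term 6 = 29.

729, 29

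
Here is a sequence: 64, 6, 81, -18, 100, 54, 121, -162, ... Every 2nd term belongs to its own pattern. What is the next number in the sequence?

144

Positions 1, 3, 5, … form one subsequence and positions 2, 4, 6, … form another.
Track A: 64, 81, 100, 121 — the squares 8², 9², 10², ….
Track B: 6, -18, 54, -162 — geometric, ×-3 each step.
Position 9 → track A, term 5 = 144.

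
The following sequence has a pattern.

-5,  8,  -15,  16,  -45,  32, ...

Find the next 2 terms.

The terms cycle through 2 interleaved subsequences.
Track A: -5, -15, -45 (geometric, ×3 each step).
Track B: 8, 16, 32 (powers 2^3, 2^4, 2^5, …).
Position 7 → track A, term 4 = -135.
Term 8 comes from track B (its 4th entry): 64.

-135, 64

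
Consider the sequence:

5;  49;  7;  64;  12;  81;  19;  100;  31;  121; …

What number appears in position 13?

81

Positions 1, 3, 5, … form one subsequence and positions 2, 4, 6, … form another.
Track A is 5, 7, 12, 19, 31, which is Fibonacci-style (each term is the sum of the two before it).
Track B is 49, 64, 81, 100, 121, which is the squares 7², 8², 9², ….
Position 13 → track A, term 7 = 81.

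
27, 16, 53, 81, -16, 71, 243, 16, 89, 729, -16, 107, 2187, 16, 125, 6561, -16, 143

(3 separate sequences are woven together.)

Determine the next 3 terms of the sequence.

Split by position mod 3: positions 1, 4, 7, … form one track, and each other residue class forms its own.
Track A: 27, 81, 243, 729, 2187, 6561 (powers of 3).
Track B: 16, -16, 16, -16, 16, -16 (the oscillation 16·(−1)^(n+1)).
Track C: 53, 71, 89, 107, 125, 143 (arithmetic, step +18).
Term 19 comes from track A (its 7th entry): 19683.
Position 20 falls in track B as its term 7, giving 16.
The 21st slot belongs to track C; its 7th term is 161.

19683, 16, 161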